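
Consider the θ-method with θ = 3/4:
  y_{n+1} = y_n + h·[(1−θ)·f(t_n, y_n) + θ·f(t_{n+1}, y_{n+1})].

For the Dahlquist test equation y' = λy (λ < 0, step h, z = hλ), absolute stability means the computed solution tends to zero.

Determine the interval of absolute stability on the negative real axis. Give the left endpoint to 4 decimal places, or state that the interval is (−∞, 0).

On y'=λy, z=hλ:
  y_{n+1} = y_n + z·[1/4·y_n + 3/4·y_{n+1}] ⇒ (1 − 3/4z)y_{n+1} = (1 + 1/4z)y_n
  ⇒ R(z) = (1 + 1/4z)/(1 − 3/4z).

Boundary: |R(x)|=1, x<0.
x=-0.99: |R|=0.4319
x=-2: |R|=0.2000
x=-10: |R|=0.1765
x=-100: |R|=0.3158
θ=3/4≥1/2 ⇒ |1+1/4x|<|1−3/4x| ∀x<0 ⇒ interval (−∞,0).

(−∞, 0) — no finite endpoint.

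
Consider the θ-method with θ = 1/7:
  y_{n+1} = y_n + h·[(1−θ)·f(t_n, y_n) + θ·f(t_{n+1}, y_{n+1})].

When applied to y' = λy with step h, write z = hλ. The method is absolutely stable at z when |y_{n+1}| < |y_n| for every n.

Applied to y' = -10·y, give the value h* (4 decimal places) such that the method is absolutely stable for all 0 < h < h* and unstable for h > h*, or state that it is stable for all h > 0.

On y'=λy, z=hλ:
  y_{n+1} = y_n + z·[6/7·y_n + 1/7·y_{n+1}] ⇒ (1 − 1/7z)y_{n+1} = (1 + 6/7z)y_n
  so R(z) = (1 + 6/7z)/(1 − 1/7z).

Find x<0 with |R(x)|<1.
x=-1.17: |R|=0.0024
R=−1: 1+6/7x = −1+1/7x ⇒ -5/7x=2 ⇒ x=2/(-5/7)=-2.8000
Confirm numerically:
  x=-2.269: |R|=0.71356 <1
  x=-1.739: |R|=0.39295 <1
  x=-1.402: |R|=0.16806 <1
  x=-3.239: |R|=1.21438 >1
  x=-3.116: |R|=1.15619 >1
So |R|<1 on (-2.8000, 0).

(-2.8000,0); λ=-10 ⇒ h* = (14/5)/10 = 0.2800.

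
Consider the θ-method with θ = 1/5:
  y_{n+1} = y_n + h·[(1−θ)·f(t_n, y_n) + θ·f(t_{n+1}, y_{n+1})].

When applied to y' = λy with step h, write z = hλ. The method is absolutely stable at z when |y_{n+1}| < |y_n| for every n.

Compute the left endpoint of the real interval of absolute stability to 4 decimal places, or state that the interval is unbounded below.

On y'=λy, z=hλ:
  y_{n+1} = y_n + z·[4/5·y_n + 1/5·y_{n+1}] ⇒ (1 − 1/5z)y_{n+1} = (1 + 4/5z)y_n
  Hence R(z) = (1 + 4/5z)/(1 − 1/5z).

Solve |R(x)|<1 on ℝ⁻.
x=-0.31: |R|=0.7081
R=−1: 1+4/5x = −1+1/5x ⇒ -3/5x=2 ⇒ x=2/(-3/5)=-3.3333
Confirm numerically:
  x=-2.226: |R|=0.54027 <1
  x=-1.902: |R|=0.37786 <1
  x=-1.347: |R|=0.06113 <1
  x=-3.628: |R|=1.10246 >1
  x=-3.474: |R|=1.04980 >1
Interval (-3.3333, 0).

left endpoint -3.3333.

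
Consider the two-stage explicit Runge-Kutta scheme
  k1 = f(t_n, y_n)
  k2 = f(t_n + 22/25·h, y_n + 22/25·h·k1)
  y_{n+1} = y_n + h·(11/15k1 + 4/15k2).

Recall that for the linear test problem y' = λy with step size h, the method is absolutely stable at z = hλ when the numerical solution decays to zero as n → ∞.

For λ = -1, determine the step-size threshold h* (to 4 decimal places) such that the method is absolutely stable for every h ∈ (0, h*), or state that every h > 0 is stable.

Set f=λy, z=hλ:
  k1=λy_n ⇒ h·k1=z·y_n;  k2=λ(1+22/25z)y_n ⇒ h·k2=z(1+22/25z)y_n
  y_{n+1}/y_n = 1 + 11/15z + 4/15z(1+22/25z) = 1 + z + 88/375z²
  so R(z) = 1 + z + 88/375z².

Solve |R(x)|<1 on ℝ⁻.
x=-1.67: |R|=0.0155
R=1: x+88/375x²=0 ⇒ x=−375/88=-4.2614; min R=1−1/(4·88/375)=-0.0653>−1
Confirm numerically:
  x=-3.843: |R|=0.62271 <1
  x=-2.590: |R|=0.01583 <1
  x=-2.525: |R|=0.02885 <1
  x=-2.410: |R|=0.04703 <1
  x=-4.708: |R|=1.49345 >1
  x=-4.655: |R|=1.43000 >1
  x=-4.617: |R|=1.38532 >1
Interval (-4.2614, 0).

(-4.2614,0); λ=-1 ⇒ h* = (375/88)/1 = 4.2614.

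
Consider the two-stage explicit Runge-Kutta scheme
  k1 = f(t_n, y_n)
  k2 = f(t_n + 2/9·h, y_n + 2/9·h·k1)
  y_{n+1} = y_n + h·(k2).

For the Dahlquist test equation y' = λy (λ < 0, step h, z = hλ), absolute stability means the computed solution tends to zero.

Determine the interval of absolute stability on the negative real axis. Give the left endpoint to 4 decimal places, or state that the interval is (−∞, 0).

(-4.5000, 0).

Set f=λy, z=hλ:
  k1=λy_n ⇒ h·k1=z·y_n;  k2=λ(1+2/9z)y_n ⇒ h·k2=z(1+2/9z)y_n
  y_{n+1}/y_n = 1 + z(1+2/9z) = 1 + z + 2/9z²
  ⇒ R(z) = 1 + z + 2/9z².

Boundary: |R(x)|=1, x<0.
x=-1.5: |R|=0.0000
R=1: x+2/9x²=0 ⇒ x=−9/2=-4.5000; min R=1−1/(4·2/9)=-0.1250>−1
Confirm numerically:
  x=-3.681: |R|=0.33006 <1
  x=-3.090: |R|=0.03180 <1
  x=-2.738: |R|=0.07208 <1
  x=-4.790: |R|=1.30869 >1
  x=-4.779: |R|=1.29630 >1
So |R|<1 on (-4.5000, 0).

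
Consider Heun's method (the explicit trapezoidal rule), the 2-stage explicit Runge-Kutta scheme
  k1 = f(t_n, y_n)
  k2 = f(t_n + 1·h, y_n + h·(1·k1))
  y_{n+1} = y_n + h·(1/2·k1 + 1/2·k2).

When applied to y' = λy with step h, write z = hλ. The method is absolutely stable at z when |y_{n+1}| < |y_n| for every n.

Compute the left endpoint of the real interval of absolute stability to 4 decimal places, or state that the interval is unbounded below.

With y'=λy (z=hλ):
  order 2, 2-stage ⇒ R(z)=1+z+z^2/2
  (e.g. R(-0.48)=0.63520, |R|=0.63520)

Boundary: |R(x)|=1, x<0.
x=-0.48: |R|=0.6352
|R(-1.64)|=0.7048 |R(-1.22)|=0.5242 |R(-0.96)|=0.5008
Bisect:
  x_lo=-2.8986 |R|=2.3024  x_hi=-0.0645 |R|=0.9376
  mid=-1.48154 |R|=0.61594 →hi
  mid=-2.19008 |R|=1.20815 →lo
  mid=-1.83581 |R|=0.84929 →hi
  mid=-2.01294 |R|=1.01303 →lo
  mid=-1.92438 |R|=0.92724 →hi
  mid=-1.96866 |R|=0.96915 →hi
  mid=-1.99080 |R|=0.99085 →hi
  mid=-2.00187 |R|=1.00188 →lo
  mid=-1.99634 |R|=0.99635 →hi
  mid=-1.99911 |R|=0.99911 →hi
  ...
  [-2.00014,-1.99997] ⇒ x*=-2.0000
Stable set (-2.0000, 0).

left endpoint -2.0000.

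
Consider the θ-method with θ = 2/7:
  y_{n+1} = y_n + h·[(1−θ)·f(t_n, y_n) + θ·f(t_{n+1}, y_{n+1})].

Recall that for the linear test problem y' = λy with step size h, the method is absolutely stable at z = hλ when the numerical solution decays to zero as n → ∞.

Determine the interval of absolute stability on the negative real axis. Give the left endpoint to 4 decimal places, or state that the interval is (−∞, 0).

(-4.6667, 0).

With y'=λy (z=hλ):
  y_{n+1} = y_n + z·[5/7·y_n + 2/7·y_{n+1}] ⇒ (1 − 2/7z)y_{n+1} = (1 + 5/7z)y_n
  R(z) = (1 + 5/7z)/(1 − 2/7z).

Solve |R(x)|<1 on ℝ⁻.
x=-1.02: |R|=0.2102
R=−1: 1+5/7x = −1+2/7x ⇒ -3/7x=2 ⇒ x=2/(-3/7)=-4.6667
Confirm numerically:
  x=-3.243: |R|=0.68330 <1
  x=-2.342: |R|=0.40312 <1
  x=-1.953: |R|=0.25353 <1
  x=-1.913: |R|=0.23693 <1
  x=-5.264: |R|=1.10224 >1
  x=-5.187: |R|=1.08985 >1
  x=-4.721: |R|=1.00991 >1
Stable set (-4.6667, 0).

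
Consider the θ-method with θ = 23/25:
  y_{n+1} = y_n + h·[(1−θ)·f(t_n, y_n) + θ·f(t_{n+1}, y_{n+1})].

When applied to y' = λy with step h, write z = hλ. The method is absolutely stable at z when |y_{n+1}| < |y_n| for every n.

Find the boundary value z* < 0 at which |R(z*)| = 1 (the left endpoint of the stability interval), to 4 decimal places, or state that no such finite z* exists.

(−∞, 0) — no finite endpoint.

Set f=λy, z=hλ:
  y_{n+1} = y_n + z·[2/25·y_n + 23/25·y_{n+1}] ⇒ (1 − 23/25z)y_{n+1} = (1 + 2/25z)y_n
  ⇒ R(z) = (1 + 2/25z)/(1 − 23/25z).

Find x<0 with |R(x)|<1.
x=-1.27: |R|=0.4143
x=-2: |R|=0.2958
x=-10: |R|=0.0196
x=-100: |R|=0.0753
θ=23/25≥1/2 ⇒ |1+2/25x|<|1−23/25x| ∀x<0 ⇒ stable on all of ℝ⁻.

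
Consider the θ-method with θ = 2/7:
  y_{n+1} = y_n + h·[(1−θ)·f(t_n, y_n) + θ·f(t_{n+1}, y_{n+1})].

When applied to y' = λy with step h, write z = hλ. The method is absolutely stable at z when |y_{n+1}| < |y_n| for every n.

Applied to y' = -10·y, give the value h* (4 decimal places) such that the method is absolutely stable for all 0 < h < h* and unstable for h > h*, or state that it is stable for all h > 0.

With y'=λy (z=hλ):
  y_{n+1} = y_n + z·[5/7·y_n + 2/7·y_{n+1}] ⇒ (1 − 2/7z)y_{n+1} = (1 + 5/7z)y_n
  R(z) = (1 + 5/7z)/(1 − 2/7z).

Boundary: |R(x)|=1, x<0.
x=-1.23: |R|=0.0899
R=−1: 1+5/7x = −1+2/7x ⇒ -3/7x=2 ⇒ x=2/(-3/7)=-4.6667
Confirm numerically:
  x=-4.347: |R|=0.93889 <1
  x=-4.129: |R|=0.89428 <1
  x=-3.617: |R|=0.77877 <1
  x=-2.562: |R|=0.47921 <1
  x=-4.770: |R|=1.01874 >1
  x=-4.695: |R|=1.00519 >1
So |R|<1 on (-4.6667, 0).

(-4.6667,0); λ=-10 ⇒ h* = (14/3)/10 = 0.4667.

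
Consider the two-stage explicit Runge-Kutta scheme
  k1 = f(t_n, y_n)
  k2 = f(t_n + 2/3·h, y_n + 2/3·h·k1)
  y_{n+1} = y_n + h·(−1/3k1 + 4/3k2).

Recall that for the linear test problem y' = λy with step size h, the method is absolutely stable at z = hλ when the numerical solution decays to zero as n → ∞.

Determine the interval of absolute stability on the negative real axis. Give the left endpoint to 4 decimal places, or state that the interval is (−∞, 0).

(-1.1250, 0).

With y'=λy (z=hλ):
  k1=λy_n ⇒ h·k1=z·y_n;  k2=λ(1+2/3z)y_n ⇒ h·k2=z(1+2/3z)y_n
  y_{n+1}/y_n = 1 − 1/3z + 4/3z(1+2/3z) = 1 + z + 8/9z²
  Hence R(z) = 1 + z + 8/9z².

Solve |R(x)|<1 on ℝ⁻.
x=-1.24: |R|=1.1268
R=1: x+8/9x²=0 ⇒ x=−9/8=-1.1250; min R=1−1/(4·8/9)=0.7188>−1
Confirm numerically:
  x=-1.000: |R|=0.88889 <1
  x=-0.882: |R|=0.80949 <1
  x=-0.667: |R|=0.72846 <1
  x=-0.531: |R|=0.71963 <1
  x=-1.592: |R|=1.66086 >1
  x=-1.518: |R|=1.53029 >1
Stable set (-1.1250, 0).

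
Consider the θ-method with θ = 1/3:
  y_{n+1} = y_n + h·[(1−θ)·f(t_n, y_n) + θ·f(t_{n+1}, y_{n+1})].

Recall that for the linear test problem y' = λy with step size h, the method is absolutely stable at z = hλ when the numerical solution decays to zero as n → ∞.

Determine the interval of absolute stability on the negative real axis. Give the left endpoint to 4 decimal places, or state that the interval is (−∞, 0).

Set f=λy, z=hλ:
  y_{n+1} = y_n + z·[2/3·y_n + 1/3·y_{n+1}] ⇒ (1 − 1/3z)y_{n+1} = (1 + 2/3z)y_n
  R(z) = (1 + 2/3z)/(1 − 1/3z).

Find x<0 with |R(x)|<1.
x=-1.37: |R|=0.0595
R=−1: 1+2/3x = −1+1/3x ⇒ -1/3x=2 ⇒ x=2/(-1/3)=-6.0000
Confirm numerically:
  x=-5.109: |R|=0.89012 <1
  x=-4.797: |R|=0.84571 <1
  x=-2.837: |R|=0.45811 <1
  x=-6.548: |R|=1.05739 >1
  x=-6.531: |R|=1.05571 >1
  x=-6.158: |R|=1.01725 >1
Stable set (-6.0000, 0).

(-6.0000, 0).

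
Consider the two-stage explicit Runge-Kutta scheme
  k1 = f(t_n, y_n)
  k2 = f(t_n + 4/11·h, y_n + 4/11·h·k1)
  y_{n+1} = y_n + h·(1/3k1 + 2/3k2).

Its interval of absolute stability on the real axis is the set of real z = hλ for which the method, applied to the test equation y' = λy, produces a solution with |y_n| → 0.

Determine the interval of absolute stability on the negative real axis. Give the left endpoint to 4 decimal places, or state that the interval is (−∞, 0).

(-4.1250, 0).

Set f=λy, z=hλ:
  k1=λy_n ⇒ h·k1=z·y_n;  k2=λ(1+4/11z)y_n ⇒ h·k2=z(1+4/11z)y_n
  y_{n+1}/y_n = 1 + 1/3z + 2/3z(1+4/11z) = 1 + z + 8/33z²
  ⇒ R(z) = 1 + z + 8/33z².

Find x<0 with |R(x)|<1.
x=-1.14: |R|=0.1751
R=1: x+8/33x²=0 ⇒ x=−33/8=-4.1250; min R=1−1/(4·8/33)=-0.0312>−1
Confirm numerically:
  x=-3.977: |R|=0.85731 <1
  x=-3.563: |R|=0.51457 <1
  x=-3.422: |R|=0.41681 <1
  x=-4.477: |R|=1.38204 >1
  x=-4.171: |R|=1.04651 >1
So |R|<1 on (-4.1250, 0).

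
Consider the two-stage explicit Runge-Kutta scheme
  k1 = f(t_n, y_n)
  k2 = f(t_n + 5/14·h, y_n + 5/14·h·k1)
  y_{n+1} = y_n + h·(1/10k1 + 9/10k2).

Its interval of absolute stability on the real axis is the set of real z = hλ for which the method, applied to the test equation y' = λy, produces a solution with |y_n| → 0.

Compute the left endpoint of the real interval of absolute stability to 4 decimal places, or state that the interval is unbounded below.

left endpoint -3.1111.

On y'=λy, z=hλ:
  k1=λy_n ⇒ h·k1=z·y_n;  k2=λ(1+5/14z)y_n ⇒ h·k2=z(1+5/14z)y_n
  y_{n+1}/y_n = 1 + 1/10z + 9/10z(1+5/14z) = 1 + z + 9/28z²
  ⇒ R(z) = 1 + z + 9/28z².

Solve |R(x)|<1 on ℝ⁻.
x=-1.37: |R|=0.2333
R=1: x+9/28x²=0 ⇒ x=−28/9=-3.1111; min R=1−1/(4·9/28)=0.2222>−1
Confirm numerically:
  x=-2.688: |R|=0.63443 <1
  x=-2.640: |R|=0.60023 <1
  x=-2.223: |R|=0.36541 <1
  x=-3.534: |R|=1.48037 >1
  x=-3.525: |R|=1.46895 >1
  x=-3.285: |R|=1.18361 >1
Interval (-3.1111, 0).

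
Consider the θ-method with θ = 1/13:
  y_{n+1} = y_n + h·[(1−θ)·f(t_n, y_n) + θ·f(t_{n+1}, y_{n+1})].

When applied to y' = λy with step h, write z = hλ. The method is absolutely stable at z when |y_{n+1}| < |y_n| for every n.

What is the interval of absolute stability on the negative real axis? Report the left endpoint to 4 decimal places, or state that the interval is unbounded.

z∈(-2.3636,0).

Test eqn y'=λy, z=hλ:
  y_{n+1} = y_n + z·[12/13·y_n + 1/13·y_{n+1}] ⇒ (1 − 1/13z)y_{n+1} = (1 + 12/13z)y_n
  Hence R(z) = (1 + 12/13z)/(1 − 1/13z).

Need |R(x)|<1, x<0.
x=-1.14: |R|=0.0481
R=−1: 1+12/13x = −1+1/13x ⇒ -11/13x=2 ⇒ x=2/(-11/13)=-2.3636
Confirm numerically:
  x=-1.908: |R|=0.66380 <1
  x=-1.644: |R|=0.45944 <1
  x=-1.595: |R|=0.42069 <1
  x=-2.940: |R|=1.39774 >1
  x=-2.830: |R|=1.32407 >1
Interval (-2.3636, 0).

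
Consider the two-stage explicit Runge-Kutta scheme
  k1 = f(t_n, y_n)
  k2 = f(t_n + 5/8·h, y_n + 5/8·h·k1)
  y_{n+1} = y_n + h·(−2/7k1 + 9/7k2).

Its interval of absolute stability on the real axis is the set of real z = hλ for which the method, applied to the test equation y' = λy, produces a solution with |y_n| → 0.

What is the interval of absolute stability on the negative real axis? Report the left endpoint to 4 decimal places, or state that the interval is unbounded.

(-1.2444, 0).

Set f=λy, z=hλ:
  k1=λy_n ⇒ h·k1=z·y_n;  k2=λ(1+5/8z)y_n ⇒ h·k2=z(1+5/8z)y_n
  y_{n+1}/y_n = 1 − 2/7z + 9/7z(1+5/8z) = 1 + z + 45/56z²
  ⇒ R(z) = 1 + z + 45/56z².

Boundary: |R(x)|=1, x<0.
x=-0.99: |R|=0.7976
R=1: x+45/56x²=0 ⇒ x=−56/45=-1.2444; min R=1−1/(4·45/56)=0.6889>−1
Confirm numerically:
  x=-1.075: |R|=0.85363 <1
  x=-1.049: |R|=0.83525 <1
  x=-0.572: |R|=0.69092 <1
  x=-1.753: |R|=1.71638 >1
  x=-1.680: |R|=1.58800 >1
  x=-1.479: |R|=1.27877 >1
So |R|<1 on (-1.2444, 0).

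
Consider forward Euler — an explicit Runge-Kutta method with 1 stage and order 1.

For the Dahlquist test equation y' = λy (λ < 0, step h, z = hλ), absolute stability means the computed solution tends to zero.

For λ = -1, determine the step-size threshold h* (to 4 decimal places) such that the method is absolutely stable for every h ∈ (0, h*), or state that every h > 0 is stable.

(-2.0000,0); λ=-1 ⇒ h* = 2.0000.

On y'=λy, z=hλ:
  order 1, 1-stage ⇒ R(z)=1+z
  (e.g. R(-1.57)=-0.57000, |R|=0.57000)

Need |R(x)|<1, x<0.
x=-1.57: |R|=0.5700
|R(-2.37)|=1.3700 |R(-1.95)|=0.9500 |R(-0.72)|=0.2800
Bisect:
  x_lo=-2.6101 |R|=1.6101  x_hi=-0.0933 |R|=0.9067
  mid=-1.35173 |R|=0.35173 →hi
  mid=-1.98094 |R|=0.98094 →hi
  mid=-2.29554 |R|=1.29554 →lo
  mid=-2.13824 |R|=1.13824 →lo
  mid=-2.05959 |R|=1.05959 →lo
  mid=-2.02026 |R|=1.02026 →lo
  mid=-2.00060 |R|=1.00060 →lo
  ...
  [-2.00014,-1.99999] ⇒ x*=-2.0000
Stable set (-2.0000, 0).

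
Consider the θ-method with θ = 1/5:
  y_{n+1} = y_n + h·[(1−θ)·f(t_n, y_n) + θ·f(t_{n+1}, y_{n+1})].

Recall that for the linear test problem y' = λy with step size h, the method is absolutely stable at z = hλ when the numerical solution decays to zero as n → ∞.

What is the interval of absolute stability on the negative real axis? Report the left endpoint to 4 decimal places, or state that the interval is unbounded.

z∈(-3.3333,0).

Test eqn y'=λy, z=hλ:
  y_{n+1} = y_n + z·[4/5·y_n + 1/5·y_{n+1}] ⇒ (1 − 1/5z)y_{n+1} = (1 + 4/5z)y_n
  so R(z) = (1 + 4/5z)/(1 − 1/5z).

Solve |R(x)|<1 on ℝ⁻.
x=-0.91: |R|=0.2301
R=−1: 1+4/5x = −1+1/5x ⇒ -3/5x=2 ⇒ x=2/(-3/5)=-3.3333
Confirm numerically:
  x=-2.635: |R|=0.72561 <1
  x=-2.043: |R|=0.45038 <1
  x=-1.598: |R|=0.21097 <1
  x=-3.717: |R|=1.13204 >1
  x=-3.489: |R|=1.05501 >1
So |R|<1 on (-3.3333, 0).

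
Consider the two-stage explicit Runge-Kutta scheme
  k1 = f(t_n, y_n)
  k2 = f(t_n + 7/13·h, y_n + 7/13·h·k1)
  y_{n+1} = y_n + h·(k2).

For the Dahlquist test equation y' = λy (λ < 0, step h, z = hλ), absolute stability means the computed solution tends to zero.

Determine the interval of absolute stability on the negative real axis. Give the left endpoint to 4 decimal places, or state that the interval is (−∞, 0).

(-1.8571, 0).

Test eqn y'=λy, z=hλ:
  k1=λy_n ⇒ h·k1=z·y_n;  k2=λ(1+7/13z)y_n ⇒ h·k2=z(1+7/13z)y_n
  y_{n+1}/y_n = 1 + z(1+7/13z) = 1 + z + 7/13z²
  R(z) = 1 + z + 7/13z².

Solve |R(x)|<1 on ℝ⁻.
x=-1: |R|=0.5385
R=1: x+7/13x²=0 ⇒ x=−13/7=-1.8571; min R=1−1/(4·7/13)=0.5357>−1
Confirm numerically:
  x=-1.621: |R|=0.79388 <1
  x=-1.544: |R|=0.73966 <1
  x=-0.755: |R|=0.55194 <1
  x=-2.247: |R|=1.47170 >1
  x=-1.945: |R|=1.09201 >1
  x=-1.906: |R|=1.05014 >1
Stable set (-1.8571, 0).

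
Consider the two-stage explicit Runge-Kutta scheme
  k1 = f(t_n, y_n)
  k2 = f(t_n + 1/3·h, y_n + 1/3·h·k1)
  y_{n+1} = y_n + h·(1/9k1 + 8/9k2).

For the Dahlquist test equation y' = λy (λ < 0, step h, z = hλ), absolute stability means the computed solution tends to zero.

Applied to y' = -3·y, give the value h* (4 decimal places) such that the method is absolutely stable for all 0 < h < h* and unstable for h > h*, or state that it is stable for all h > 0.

(-3.3750,0); λ=-3 ⇒ h* = (27/8)/3 = 1.1250.

With y'=λy (z=hλ):
  k1=λy_n ⇒ h·k1=z·y_n;  k2=λ(1+1/3z)y_n ⇒ h·k2=z(1+1/3z)y_n
  y_{n+1}/y_n = 1 + 1/9z + 8/9z(1+1/3z) = 1 + z + 8/27z²
  Hence R(z) = 1 + z + 8/27z².

Solve |R(x)|<1 on ℝ⁻.
x=-1.31: |R|=0.1985
R=1: x+8/27x²=0 ⇒ x=−27/8=-3.3750; min R=1−1/(4·8/27)=0.1562>−1
Confirm numerically:
  x=-3.111: |R|=0.75665 <1
  x=-2.248: |R|=0.24933 <1
  x=-2.187: |R|=0.23018 <1
  x=-1.896: |R|=0.16913 <1
  x=-3.835: |R|=1.52270 >1
  x=-3.764: |R|=1.43384 >1
  x=-3.673: |R|=1.32431 >1
Stable set (-3.3750, 0).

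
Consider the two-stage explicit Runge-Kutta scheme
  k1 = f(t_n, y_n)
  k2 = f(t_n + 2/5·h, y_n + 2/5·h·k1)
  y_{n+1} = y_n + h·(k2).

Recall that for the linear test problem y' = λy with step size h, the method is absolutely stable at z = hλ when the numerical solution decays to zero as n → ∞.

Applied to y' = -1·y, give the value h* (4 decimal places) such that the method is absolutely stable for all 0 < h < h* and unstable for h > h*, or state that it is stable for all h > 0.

Test eqn y'=λy, z=hλ:
  k1=λy_n ⇒ h·k1=z·y_n;  k2=λ(1+2/5z)y_n ⇒ h·k2=z(1+2/5z)y_n
  y_{n+1}/y_n = 1 + z(1+2/5z) = 1 + z + 2/5z²
  Hence R(z) = 1 + z + 2/5z².

Solve |R(x)|<1 on ℝ⁻.
x=-0.56: |R|=0.5654
R=1: x+2/5x²=0 ⇒ x=−5/2=-2.5000; min R=1−1/(4·2/5)=0.3750>−1
Confirm numerically:
  x=-2.474: |R|=0.97427 <1
  x=-2.228: |R|=0.75759 <1
  x=-1.933: |R|=0.56160 <1
  x=-1.627: |R|=0.43185 <1
  x=-3.060: |R|=1.68544 >1
  x=-2.532: |R|=1.03241 >1
Interval (-2.5000, 0).

(-2.5000,0); λ=-1 ⇒ h* = (5/2)/1 = 2.5000.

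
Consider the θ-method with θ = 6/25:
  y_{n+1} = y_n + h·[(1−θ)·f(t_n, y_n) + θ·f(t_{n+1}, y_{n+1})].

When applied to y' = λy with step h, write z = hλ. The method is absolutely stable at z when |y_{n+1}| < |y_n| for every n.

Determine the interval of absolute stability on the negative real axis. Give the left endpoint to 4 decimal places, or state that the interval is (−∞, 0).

On y'=λy, z=hλ:
  y_{n+1} = y_n + z·[19/25·y_n + 6/25·y_{n+1}] ⇒ (1 − 6/25z)y_{n+1} = (1 + 19/25z)y_n
  so R(z) = (1 + 19/25z)/(1 − 6/25z).

Boundary: |R(x)|=1, x<0.
x=-1.09: |R|=0.1360
R=−1: 1+19/25x = −1+6/25x ⇒ -13/25x=2 ⇒ x=2/(-13/25)=-3.8462
Confirm numerically:
  x=-3.704: |R|=0.96087 <1
  x=-3.256: |R|=0.82773 <1
  x=-2.590: |R|=0.59719 <1
  x=-4.181: |R|=1.08691 >1
  x=-4.094: |R|=1.06501 >1
Stable set (-3.8462, 0).

z∈(-3.8462,0).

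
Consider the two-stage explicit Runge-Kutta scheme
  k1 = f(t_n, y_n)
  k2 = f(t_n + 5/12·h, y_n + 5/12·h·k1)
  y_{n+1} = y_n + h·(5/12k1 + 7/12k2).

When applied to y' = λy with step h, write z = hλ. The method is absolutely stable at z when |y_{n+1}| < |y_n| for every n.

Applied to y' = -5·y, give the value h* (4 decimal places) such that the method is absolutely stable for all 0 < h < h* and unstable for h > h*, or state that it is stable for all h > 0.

With y'=λy (z=hλ):
  k1=λy_n ⇒ h·k1=z·y_n;  k2=λ(1+5/12z)y_n ⇒ h·k2=z(1+5/12z)y_n
  y_{n+1}/y_n = 1 + 5/12z + 7/12z(1+5/12z) = 1 + z + 35/144z²
  R(z) = 1 + z + 35/144z².

Need |R(x)|<1, x<0.
x=-1.12: |R|=0.1849
R=1: x+35/144x²=0 ⇒ x=−144/35=-4.1143; min R=1−1/(4·35/144)=-0.0286>−1
Confirm numerically:
  x=-3.460: |R|=0.44976 <1
  x=-3.420: |R|=0.42287 <1
  x=-2.771: |R|=0.09529 <1
  x=-1.845: |R|=0.01763 <1
  x=-4.548: |R|=1.47944 >1
  x=-4.515: |R|=1.43974 >1
  x=-4.219: |R|=1.10738 >1
So |R|<1 on (-4.1143, 0).

(-4.1143,0); λ=-5 ⇒ h* = (144/35)/5 = 0.8229.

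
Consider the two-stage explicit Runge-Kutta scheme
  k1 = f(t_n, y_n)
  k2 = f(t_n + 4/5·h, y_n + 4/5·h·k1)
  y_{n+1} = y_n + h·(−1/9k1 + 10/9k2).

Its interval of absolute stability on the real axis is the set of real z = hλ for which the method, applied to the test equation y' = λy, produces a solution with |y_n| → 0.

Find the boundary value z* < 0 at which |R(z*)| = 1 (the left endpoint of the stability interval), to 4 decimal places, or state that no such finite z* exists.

On y'=λy, z=hλ:
  k1=λy_n ⇒ h·k1=z·y_n;  k2=λ(1+4/5z)y_n ⇒ h·k2=z(1+4/5z)y_n
  y_{n+1}/y_n = 1 − 1/9z + 10/9z(1+4/5z) = 1 + z + 8/9z²
  Hence R(z) = 1 + z + 8/9z².

Solve |R(x)|<1 on ℝ⁻.
x=-0.77: |R|=0.7570
R=1: x+8/9x²=0 ⇒ x=−9/8=-1.1250; min R=1−1/(4·8/9)=0.7188>−1
Confirm numerically:
  x=-1.092: |R|=0.96797 <1
  x=-0.984: |R|=0.87667 <1
  x=-0.814: |R|=0.77497 <1
  x=-0.591: |R|=0.71947 <1
  x=-1.378: |R|=1.30990 >1
  x=-1.364: |R|=1.28977 >1
Interval (-1.1250, 0).

z* = -1.1250.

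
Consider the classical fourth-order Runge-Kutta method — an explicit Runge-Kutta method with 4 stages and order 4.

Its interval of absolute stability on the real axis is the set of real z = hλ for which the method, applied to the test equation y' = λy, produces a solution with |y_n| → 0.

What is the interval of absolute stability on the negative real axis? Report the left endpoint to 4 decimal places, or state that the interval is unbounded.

Set f=λy, z=hλ:
  order 4, 4-stage ⇒ R(z)=1+z+z^2/2+z^3/6+z^4/24
  (e.g. R(-1.77)=0.28121, |R|=0.28121)

Find x<0 with |R(x)|<1.
x=-1.77: |R|=0.2812
|R(-2.59)|=0.7433 |R(-2)|=0.3333 |R(-1.66)|=0.2718
Bisect:
  x_lo=-3.1199 |R|=1.6333  x_hi=-0.2377 |R|=0.7885
  mid=-1.67879 |R|=0.27277 →hi
  mid=-2.39934 |R|=0.55786 →hi
  mid=-2.75962 |R|=0.96197 →hi
  mid=-2.93976 |R|=1.25898 →lo
  mid=-2.84969 |R|=1.10151 →lo
  mid=-2.80465 |R|=1.02958 →lo
  mid=-2.78214 |R|=0.99525 →hi
  mid=-2.79339 |R|=1.01228 →lo
  mid=-2.78776 |R|=1.00373 →lo
  mid=-2.78495 |R|=0.99948 →hi
  ...
  [-2.78530,-2.78513] ⇒ x*=-2.7853
Interval (-2.7853, 0).

z∈(-2.7853,0).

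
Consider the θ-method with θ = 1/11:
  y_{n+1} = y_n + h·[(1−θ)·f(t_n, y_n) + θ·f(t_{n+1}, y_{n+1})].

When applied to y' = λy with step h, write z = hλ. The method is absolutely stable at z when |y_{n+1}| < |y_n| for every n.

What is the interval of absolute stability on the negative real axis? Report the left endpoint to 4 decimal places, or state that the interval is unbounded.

z∈(-2.4444,0).

With y'=λy (z=hλ):
  y_{n+1} = y_n + z·[10/11·y_n + 1/11·y_{n+1}] ⇒ (1 − 1/11z)y_{n+1} = (1 + 10/11z)y_n
  ⇒ R(z) = (1 + 10/11z)/(1 − 1/11z).

Find x<0 with |R(x)|<1.
x=-0.35: |R|=0.6608
R=−1: 1+10/11x = −1+1/11x ⇒ -9/11x=2 ⇒ x=2/(-9/11)=-2.4444
Confirm numerically:
  x=-2.358: |R|=0.94176 <1
  x=-1.880: |R|=0.60559 <1
  x=-1.229: |R|=0.10549 <1
  x=-1.175: |R|=0.06160 <1
  x=-2.813: |R|=1.24014 >1
  x=-2.755: |R|=1.20320 >1
  x=-2.523: |R|=1.05228 >1
Interval (-2.4444, 0).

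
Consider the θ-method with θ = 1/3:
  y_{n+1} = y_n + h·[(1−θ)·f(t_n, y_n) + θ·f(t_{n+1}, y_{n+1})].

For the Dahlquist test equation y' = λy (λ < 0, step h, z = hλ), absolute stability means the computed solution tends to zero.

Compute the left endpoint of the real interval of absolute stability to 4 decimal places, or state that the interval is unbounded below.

With y'=λy (z=hλ):
  y_{n+1} = y_n + z·[2/3·y_n + 1/3·y_{n+1}] ⇒ (1 − 1/3z)y_{n+1} = (1 + 2/3z)y_n
  ⇒ R(z) = (1 + 2/3z)/(1 − 1/3z).

Boundary: |R(x)|=1, x<0.
x=-0.64: |R|=0.4725
R=−1: 1+2/3x = −1+1/3x ⇒ -1/3x=2 ⇒ x=2/(-1/3)=-6.0000
Confirm numerically:
  x=-5.553: |R|=0.94774 <1
  x=-5.248: |R|=0.90883 <1
  x=-5.023: |R|=0.87823 <1
  x=-3.327: |R|=0.57752 <1
  x=-6.494: |R|=1.05203 >1
  x=-6.397: |R|=1.04225 >1
  x=-6.286: |R|=1.03080 >1
Stable set (-6.0000, 0).

z* = -6.0000.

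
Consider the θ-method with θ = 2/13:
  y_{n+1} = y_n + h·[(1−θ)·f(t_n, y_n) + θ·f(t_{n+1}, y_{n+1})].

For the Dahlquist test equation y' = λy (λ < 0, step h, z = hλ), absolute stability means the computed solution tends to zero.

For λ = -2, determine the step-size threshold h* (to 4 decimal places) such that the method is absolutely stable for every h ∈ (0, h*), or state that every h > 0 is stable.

On y'=λy, z=hλ:
  y_{n+1} = y_n + z·[11/13·y_n + 2/13·y_{n+1}] ⇒ (1 − 2/13z)y_{n+1} = (1 + 11/13z)y_n
  Hence R(z) = (1 + 11/13z)/(1 − 2/13z).

Solve |R(x)|<1 on ℝ⁻.
x=-0.68: |R|=0.3844
R=−1: 1+11/13x = −1+2/13x ⇒ -9/13x=2 ⇒ x=2/(-9/13)=-2.8889
Confirm numerically:
  x=-2.581: |R|=0.84743 <1
  x=-2.231: |R|=0.66092 <1
  x=-1.385: |R|=0.14172 <1
  x=-1.309: |R|=0.08958 <1
  x=-3.375: |R|=1.22152 >1
  x=-3.106: |R|=1.10171 >1
  x=-3.067: |R|=1.08378 >1
So |R|<1 on (-2.8889, 0).

(-2.8889,0); λ=-2 ⇒ h* = (26/9)/2 = 1.4444.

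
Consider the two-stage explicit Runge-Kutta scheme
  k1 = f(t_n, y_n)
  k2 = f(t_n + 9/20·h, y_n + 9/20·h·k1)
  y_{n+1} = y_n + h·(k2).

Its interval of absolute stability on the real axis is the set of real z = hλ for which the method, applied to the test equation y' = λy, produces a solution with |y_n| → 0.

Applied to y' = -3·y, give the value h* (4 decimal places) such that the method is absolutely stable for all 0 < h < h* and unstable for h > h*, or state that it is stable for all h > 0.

Set f=λy, z=hλ:
  k1=λy_n ⇒ h·k1=z·y_n;  k2=λ(1+9/20z)y_n ⇒ h·k2=z(1+9/20z)y_n
  y_{n+1}/y_n = 1 + z(1+9/20z) = 1 + z + 9/20z²
  R(z) = 1 + z + 9/20z².

Need |R(x)|<1, x<0.
x=-0.68: |R|=0.5281
R=1: x+9/20x²=0 ⇒ x=−20/9=-2.2222; min R=1−1/(4·9/20)=0.4444>−1
Confirm numerically:
  x=-2.107: |R|=0.89075 <1
  x=-1.924: |R|=0.74180 <1
  x=-1.266: |R|=0.45524 <1
  x=-2.635: |R|=1.48945 >1
  x=-2.544: |R|=1.36837 >1
Stable set (-2.2222, 0).

(-2.2222,0); λ=-3 ⇒ h* = (20/9)/3 = 0.7407.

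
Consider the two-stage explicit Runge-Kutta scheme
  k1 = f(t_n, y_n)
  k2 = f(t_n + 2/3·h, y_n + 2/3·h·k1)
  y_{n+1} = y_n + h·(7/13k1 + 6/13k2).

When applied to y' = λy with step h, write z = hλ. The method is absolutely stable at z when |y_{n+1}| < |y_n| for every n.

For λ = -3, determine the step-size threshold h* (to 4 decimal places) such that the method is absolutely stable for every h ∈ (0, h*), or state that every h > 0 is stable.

(-3.2500,0); λ=-3 ⇒ h* = (13/4)/3 = 1.0833.

On y'=λy, z=hλ:
  k1=λy_n ⇒ h·k1=z·y_n;  k2=λ(1+2/3z)y_n ⇒ h·k2=z(1+2/3z)y_n
  y_{n+1}/y_n = 1 + 7/13z + 6/13z(1+2/3z) = 1 + z + 4/13z²
  R(z) = 1 + z + 4/13z².

Solve |R(x)|<1 on ℝ⁻.
x=-0.46: |R|=0.6051
R=1: x+4/13x²=0 ⇒ x=−13/4=-3.2500; min R=1−1/(4·4/13)=0.1875>−1
Confirm numerically:
  x=-2.695: |R|=0.53978 <1
  x=-2.421: |R|=0.38246 <1
  x=-2.407: |R|=0.37566 <1
  x=-3.506: |R|=1.27616 >1
  x=-3.336: |R|=1.08828 >1
So |R|<1 on (-3.2500, 0).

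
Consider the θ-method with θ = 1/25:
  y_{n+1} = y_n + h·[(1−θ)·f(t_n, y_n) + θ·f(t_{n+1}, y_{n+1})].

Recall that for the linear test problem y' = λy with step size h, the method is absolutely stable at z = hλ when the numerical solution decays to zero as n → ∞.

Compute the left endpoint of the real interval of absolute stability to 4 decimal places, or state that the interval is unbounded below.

left endpoint -2.1739.

On y'=λy, z=hλ:
  y_{n+1} = y_n + z·[24/25·y_n + 1/25·y_{n+1}] ⇒ (1 − 1/25z)y_{n+1} = (1 + 24/25z)y_n
  ⇒ R(z) = (1 + 24/25z)/(1 − 1/25z).

Solve |R(x)|<1 on ℝ⁻.
x=-0.49: |R|=0.5194
R=−1: 1+24/25x = −1+1/25x ⇒ -23/25x=2 ⇒ x=2/(-23/25)=-2.1739
Confirm numerically:
  x=-1.908: |R|=0.77271 <1
  x=-1.847: |R|=0.71993 <1
  x=-1.626: |R|=0.52670 <1
  x=-1.025: |R|=0.01537 <1
  x=-2.750: |R|=1.47748 >1
  x=-2.670: |R|=1.41236 >1
  x=-2.398: |R|=1.18812 >1
Stable set (-2.1739, 0).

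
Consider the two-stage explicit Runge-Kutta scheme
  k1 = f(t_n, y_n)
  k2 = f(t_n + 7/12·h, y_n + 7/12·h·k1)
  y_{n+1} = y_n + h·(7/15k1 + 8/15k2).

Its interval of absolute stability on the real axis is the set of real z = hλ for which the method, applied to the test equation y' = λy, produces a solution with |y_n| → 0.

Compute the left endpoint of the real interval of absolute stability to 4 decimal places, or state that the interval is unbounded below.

Set f=λy, z=hλ:
  k1=λy_n ⇒ h·k1=z·y_n;  k2=λ(1+7/12z)y_n ⇒ h·k2=z(1+7/12z)y_n
  y_{n+1}/y_n = 1 + 7/15z + 8/15z(1+7/12z) = 1 + z + 14/45z²
  so R(z) = 1 + z + 14/45z².

Solve |R(x)|<1 on ℝ⁻.
x=-1.27: |R|=0.2318
R=1: x+14/45x²=0 ⇒ x=−45/14=-3.2143; min R=1−1/(4·14/45)=0.1964>−1
Confirm numerically:
  x=-2.450: |R|=0.41744 <1
  x=-2.359: |R|=0.37230 <1
  x=-2.288: |R|=0.34065 <1
  x=-3.416: |R|=1.21437 >1
  x=-3.414: |R|=1.21212 >1
So |R|<1 on (-3.2143, 0).

left endpoint -3.2143.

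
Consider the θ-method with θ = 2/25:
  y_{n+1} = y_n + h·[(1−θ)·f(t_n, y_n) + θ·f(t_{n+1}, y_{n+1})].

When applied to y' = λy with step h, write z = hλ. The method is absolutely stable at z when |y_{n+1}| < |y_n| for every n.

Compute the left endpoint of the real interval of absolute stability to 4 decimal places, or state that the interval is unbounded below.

left endpoint -2.3810.

Test eqn y'=λy, z=hλ:
  y_{n+1} = y_n + z·[23/25·y_n + 2/25·y_{n+1}] ⇒ (1 − 2/25z)y_{n+1} = (1 + 23/25z)y_n
  Hence R(z) = (1 + 23/25z)/(1 − 2/25z).

Find x<0 with |R(x)|<1.
x=-1.45: |R|=0.2993
R=−1: 1+23/25x = −1+2/25x ⇒ -21/25x=2 ⇒ x=2/(-21/25)=-2.3810
Confirm numerically:
  x=-1.743: |R|=0.52970 <1
  x=-1.188: |R|=0.08489 <1
  x=-1.153: |R|=0.05563 <1
  x=-1.031: |R|=0.04756 <1
  x=-2.716: |R|=1.23120 >1
  x=-2.620: |R|=1.16601 >1
Stable set (-2.3810, 0).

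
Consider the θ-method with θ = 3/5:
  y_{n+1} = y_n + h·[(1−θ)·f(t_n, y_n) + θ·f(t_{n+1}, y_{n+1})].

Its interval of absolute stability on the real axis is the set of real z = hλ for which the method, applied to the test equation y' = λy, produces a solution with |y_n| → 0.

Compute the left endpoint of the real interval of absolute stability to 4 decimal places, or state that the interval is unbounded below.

unbounded; (−∞, 0).

Set f=λy, z=hλ:
  y_{n+1} = y_n + z·[2/5·y_n + 3/5·y_{n+1}] ⇒ (1 − 3/5z)y_{n+1} = (1 + 2/5z)y_n
  ⇒ R(z) = (1 + 2/5z)/(1 − 3/5z).

Solve |R(x)|<1 on ℝ⁻.
x=-1.54: |R|=0.1996
x=-2: |R|=0.0909
x=-10: |R|=0.4286
x=-100: |R|=0.6393
θ=3/5≥1/2 ⇒ |1+2/5x|<|1−3/5x| ∀x<0 ⇒ unbounded interval.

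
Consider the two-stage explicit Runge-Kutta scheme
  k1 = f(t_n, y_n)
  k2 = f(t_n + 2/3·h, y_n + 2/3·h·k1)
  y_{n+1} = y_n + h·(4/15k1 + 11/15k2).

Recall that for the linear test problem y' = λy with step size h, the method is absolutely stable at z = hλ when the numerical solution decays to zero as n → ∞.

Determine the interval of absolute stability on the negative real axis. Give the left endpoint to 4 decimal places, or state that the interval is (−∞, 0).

On y'=λy, z=hλ:
  k1=λy_n ⇒ h·k1=z·y_n;  k2=λ(1+2/3z)y_n ⇒ h·k2=z(1+2/3z)y_n
  y_{n+1}/y_n = 1 + 4/15z + 11/15z(1+2/3z) = 1 + z + 22/45z²
  Hence R(z) = 1 + z + 22/45z².

Solve |R(x)|<1 on ℝ⁻.
x=-1.2: |R|=0.5040
R=1: x+22/45x²=0 ⇒ x=−45/22=-2.0455; min R=1−1/(4·22/45)=0.4886>−1
Confirm numerically:
  x=-1.982: |R|=0.93851 <1
  x=-1.528: |R|=0.61345 <1
  x=-1.453: |R|=0.57915 <1
  x=-2.598: |R|=1.70181 >1
  x=-2.490: |R|=1.54116 >1
So |R|<1 on (-2.0455, 0).

(-2.0455, 0).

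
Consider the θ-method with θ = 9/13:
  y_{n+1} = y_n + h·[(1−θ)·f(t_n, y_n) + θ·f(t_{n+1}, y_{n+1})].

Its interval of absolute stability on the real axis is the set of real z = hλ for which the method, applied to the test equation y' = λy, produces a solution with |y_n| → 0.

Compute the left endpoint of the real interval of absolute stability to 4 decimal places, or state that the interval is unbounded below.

Test eqn y'=λy, z=hλ:
  y_{n+1} = y_n + z·[4/13·y_n + 9/13·y_{n+1}] ⇒ (1 − 9/13z)y_{n+1} = (1 + 4/13z)y_n
  so R(z) = (1 + 4/13z)/(1 − 9/13z).

Need |R(x)|<1, x<0.
x=-0.38: |R|=0.6991
x=-2: |R|=0.1613
x=-10: |R|=0.2621
x=-100: |R|=0.4239
θ=9/13≥1/2 ⇒ |1+4/13x|<|1−9/13x| ∀x<0 ⇒ stable on all of ℝ⁻.

interval (−∞, 0).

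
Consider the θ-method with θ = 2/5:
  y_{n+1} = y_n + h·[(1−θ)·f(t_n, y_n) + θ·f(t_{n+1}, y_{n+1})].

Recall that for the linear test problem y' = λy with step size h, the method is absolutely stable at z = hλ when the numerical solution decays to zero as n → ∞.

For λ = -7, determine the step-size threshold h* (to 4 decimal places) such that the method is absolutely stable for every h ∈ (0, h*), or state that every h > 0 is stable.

(-10.0000,0); λ=-7 ⇒ h* = (10)/7 = 1.4286.

On y'=λy, z=hλ:
  y_{n+1} = y_n + z·[3/5·y_n + 2/5·y_{n+1}] ⇒ (1 − 2/5z)y_{n+1} = (1 + 3/5z)y_n
  so R(z) = (1 + 3/5z)/(1 − 2/5z).

Find x<0 with |R(x)|<1.
x=-1.55: |R|=0.0432
R=−1: 1+3/5x = −1+2/5x ⇒ -1/5x=2 ⇒ x=2/(-1/5)=-10.0000
Confirm numerically:
  x=-8.689: |R|=0.94142 <1
  x=-7.662: |R|=0.88496 <1
  x=-7.354: |R|=0.86574 <1
  x=-6.949: |R|=0.83855 <1
  x=-10.398: |R|=1.01543 >1
  x=-10.382: |R|=1.01483 >1
  x=-10.039: |R|=1.00156 >1
Stable set (-10.0000, 0).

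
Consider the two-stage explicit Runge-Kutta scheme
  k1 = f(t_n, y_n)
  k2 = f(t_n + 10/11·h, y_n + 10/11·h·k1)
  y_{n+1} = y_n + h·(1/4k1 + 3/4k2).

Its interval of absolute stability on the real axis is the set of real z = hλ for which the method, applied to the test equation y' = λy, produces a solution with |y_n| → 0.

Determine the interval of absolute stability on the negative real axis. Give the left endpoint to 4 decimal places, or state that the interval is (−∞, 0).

z∈(-1.4667,0).

Test eqn y'=λy, z=hλ:
  k1=λy_n ⇒ h·k1=z·y_n;  k2=λ(1+10/11z)y_n ⇒ h·k2=z(1+10/11z)y_n
  y_{n+1}/y_n = 1 + 1/4z + 3/4z(1+10/11z) = 1 + z + 15/22z²
  Hence R(z) = 1 + z + 15/22z².

Boundary: |R(x)|=1, x<0.
x=-0.74: |R|=0.6334
R=1: x+15/22x²=0 ⇒ x=−22/15=-1.4667; min R=1−1/(4·15/22)=0.6333>−1
Confirm numerically:
  x=-1.326: |R|=0.87282 <1
  x=-1.050: |R|=0.70170 <1
  x=-0.596: |R|=0.64619 <1
  x=-2.057: |R|=1.82794 >1
  x=-2.031: |R|=1.78147 >1
  x=-1.519: |R|=1.05420 >1
Interval (-1.4667, 0).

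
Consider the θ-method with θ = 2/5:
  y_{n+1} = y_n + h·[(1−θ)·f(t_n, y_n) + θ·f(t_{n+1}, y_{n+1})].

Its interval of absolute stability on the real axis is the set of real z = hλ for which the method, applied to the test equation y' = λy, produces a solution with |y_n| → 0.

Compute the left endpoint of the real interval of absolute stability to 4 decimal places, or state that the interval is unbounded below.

z* = -10.0000.

With y'=λy (z=hλ):
  y_{n+1} = y_n + z·[3/5·y_n + 2/5·y_{n+1}] ⇒ (1 − 2/5z)y_{n+1} = (1 + 3/5z)y_n
  ⇒ R(z) = (1 + 3/5z)/(1 − 2/5z).

Need |R(x)|<1, x<0.
x=-0.95: |R|=0.3116
R=−1: 1+3/5x = −1+2/5x ⇒ -1/5x=2 ⇒ x=2/(-1/5)=-10.0000
Confirm numerically:
  x=-9.405: |R|=0.97501 <1
  x=-9.017: |R|=0.95732 <1
  x=-8.453: |R|=0.92938 <1
  x=-6.184: |R|=0.78029 <1
  x=-10.402: |R|=1.01558 >1
  x=-10.152: |R|=1.00601 >1
Interval (-10.0000, 0).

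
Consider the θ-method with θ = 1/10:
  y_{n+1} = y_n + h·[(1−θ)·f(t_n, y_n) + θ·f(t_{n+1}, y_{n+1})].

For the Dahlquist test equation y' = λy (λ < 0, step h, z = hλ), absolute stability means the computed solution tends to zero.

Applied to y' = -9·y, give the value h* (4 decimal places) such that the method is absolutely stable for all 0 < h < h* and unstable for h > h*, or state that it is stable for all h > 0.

(-2.5000,0); λ=-9 ⇒ h* = (5/2)/9 = 0.2778.

On y'=λy, z=hλ:
  y_{n+1} = y_n + z·[9/10·y_n + 1/10·y_{n+1}] ⇒ (1 − 1/10z)y_{n+1} = (1 + 9/10z)y_n
  ⇒ R(z) = (1 + 9/10z)/(1 − 1/10z).

Find x<0 with |R(x)|<1.
x=-0.72: |R|=0.3284
R=−1: 1+9/10x = −1+1/10x ⇒ -4/5x=2 ⇒ x=2/(-4/5)=-2.5000
Confirm numerically:
  x=-2.396: |R|=0.93288 <1
  x=-2.370: |R|=0.91593 <1
  x=-1.872: |R|=0.57682 <1
  x=-1.715: |R|=0.46394 <1
  x=-2.953: |R|=1.27978 >1
  x=-2.778: |R|=1.17405 >1
  x=-2.632: |R|=1.08360 >1
Stable set (-2.5000, 0).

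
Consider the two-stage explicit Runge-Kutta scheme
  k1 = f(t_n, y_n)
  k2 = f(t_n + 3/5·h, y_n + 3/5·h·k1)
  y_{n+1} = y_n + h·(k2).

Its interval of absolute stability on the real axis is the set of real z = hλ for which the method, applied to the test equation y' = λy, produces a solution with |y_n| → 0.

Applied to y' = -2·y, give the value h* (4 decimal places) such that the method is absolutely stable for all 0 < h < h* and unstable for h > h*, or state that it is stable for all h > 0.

(-1.6667,0); λ=-2 ⇒ h* = (5/3)/2 = 0.8333.

Test eqn y'=λy, z=hλ:
  k1=λy_n ⇒ h·k1=z·y_n;  k2=λ(1+3/5z)y_n ⇒ h·k2=z(1+3/5z)y_n
  y_{n+1}/y_n = 1 + z(1+3/5z) = 1 + z + 3/5z²
  ⇒ R(z) = 1 + z + 3/5z².

Boundary: |R(x)|=1, x<0.
x=-1.01: |R|=0.6021
R=1: x+3/5x²=0 ⇒ x=−5/3=-1.6667; min R=1−1/(4·3/5)=0.5833>−1
Confirm numerically:
  x=-1.449: |R|=0.81076 <1
  x=-0.882: |R|=0.58475 <1
  x=-0.850: |R|=0.58350 <1
  x=-0.766: |R|=0.58605 <1
  x=-1.991: |R|=1.38745 >1
  x=-1.954: |R|=1.33687 >1
  x=-1.875: |R|=1.23438 >1
Interval (-1.6667, 0).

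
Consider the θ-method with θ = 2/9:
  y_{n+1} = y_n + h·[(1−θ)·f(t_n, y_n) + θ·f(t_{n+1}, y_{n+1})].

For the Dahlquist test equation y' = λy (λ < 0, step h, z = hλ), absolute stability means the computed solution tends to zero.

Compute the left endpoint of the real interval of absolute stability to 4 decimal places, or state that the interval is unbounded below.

left endpoint -3.6000.

On y'=λy, z=hλ:
  y_{n+1} = y_n + z·[7/9·y_n + 2/9·y_{n+1}] ⇒ (1 − 2/9z)y_{n+1} = (1 + 7/9z)y_n
  ⇒ R(z) = (1 + 7/9z)/(1 − 2/9z).

Find x<0 with |R(x)|<1.
x=-1.36: |R|=0.0444
R=−1: 1+7/9x = −1+2/9x ⇒ -5/9x=2 ⇒ x=2/(-5/9)=-3.6000
Confirm numerically:
  x=-3.230: |R|=0.88034 <1
  x=-1.733: |R|=0.25116 <1
  x=-1.613: |R|=0.18739 <1
  x=-3.897: |R|=1.08842 >1
  x=-3.736: |R|=1.04128 >1
  x=-3.713: |R|=1.03440 >1
Stable set (-3.6000, 0).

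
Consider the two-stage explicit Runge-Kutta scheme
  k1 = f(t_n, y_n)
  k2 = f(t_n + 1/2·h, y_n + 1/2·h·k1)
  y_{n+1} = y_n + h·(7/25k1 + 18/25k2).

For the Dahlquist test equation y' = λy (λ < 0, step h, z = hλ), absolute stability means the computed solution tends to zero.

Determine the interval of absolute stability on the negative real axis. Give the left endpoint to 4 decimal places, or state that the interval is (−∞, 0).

Test eqn y'=λy, z=hλ:
  k1=λy_n ⇒ h·k1=z·y_n;  k2=λ(1+1/2z)y_n ⇒ h·k2=z(1+1/2z)y_n
  y_{n+1}/y_n = 1 + 7/25z + 18/25z(1+1/2z) = 1 + z + 9/25z²
  Hence R(z) = 1 + z + 9/25z².

Solve |R(x)|<1 on ℝ⁻.
x=-1.44: |R|=0.3065
R=1: x+9/25x²=0 ⇒ x=−25/9=-2.7778; min R=1−1/(4·9/25)=0.3056>−1
Confirm numerically:
  x=-2.390: |R|=0.66636 <1
  x=-2.044: |R|=0.46006 <1
  x=-1.291: |R|=0.30901 <1
  x=-3.314: |R|=1.63973 >1
  x=-3.123: |R|=1.38813 >1
Interval (-2.7778, 0).

(-2.7778, 0).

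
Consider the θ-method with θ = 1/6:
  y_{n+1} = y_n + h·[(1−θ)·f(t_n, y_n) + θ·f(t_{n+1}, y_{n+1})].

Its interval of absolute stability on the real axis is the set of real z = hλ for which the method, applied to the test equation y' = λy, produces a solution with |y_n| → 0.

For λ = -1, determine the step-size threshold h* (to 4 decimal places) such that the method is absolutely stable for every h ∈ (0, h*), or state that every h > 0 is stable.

On y'=λy, z=hλ:
  y_{n+1} = y_n + z·[5/6·y_n + 1/6·y_{n+1}] ⇒ (1 − 1/6z)y_{n+1} = (1 + 5/6z)y_n
  ⇒ R(z) = (1 + 5/6z)/(1 − 1/6z).

Boundary: |R(x)|=1, x<0.
x=-0.54: |R|=0.5046
R=−1: 1+5/6x = −1+1/6x ⇒ -2/3x=2 ⇒ x=2/(-2/3)=-3.0000
Confirm numerically:
  x=-2.731: |R|=0.87676 <1
  x=-2.533: |R|=0.78109 <1
  x=-2.372: |R|=0.69995 <1
  x=-1.860: |R|=0.41985 <1
  x=-3.570: |R|=1.23824 >1
  x=-3.551: |R|=1.23076 >1
  x=-3.295: |R|=1.12695 >1
Interval (-3.0000, 0).

(-3.0000,0); λ=-1 ⇒ h* = (3)/1 = 3.0000.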